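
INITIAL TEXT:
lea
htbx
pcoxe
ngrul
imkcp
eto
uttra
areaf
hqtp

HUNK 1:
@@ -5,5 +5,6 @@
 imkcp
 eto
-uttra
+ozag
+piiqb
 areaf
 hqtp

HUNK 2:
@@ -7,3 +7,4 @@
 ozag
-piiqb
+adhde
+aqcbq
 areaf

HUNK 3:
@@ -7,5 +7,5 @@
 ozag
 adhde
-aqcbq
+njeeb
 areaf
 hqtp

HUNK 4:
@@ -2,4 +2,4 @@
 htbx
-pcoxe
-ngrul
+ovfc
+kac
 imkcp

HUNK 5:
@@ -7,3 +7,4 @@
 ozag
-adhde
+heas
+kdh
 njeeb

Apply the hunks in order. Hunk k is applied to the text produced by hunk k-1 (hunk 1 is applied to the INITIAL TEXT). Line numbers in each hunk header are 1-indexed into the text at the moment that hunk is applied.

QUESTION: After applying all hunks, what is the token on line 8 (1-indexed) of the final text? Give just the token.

Hunk 1: at line 5 remove [uttra] add [ozag,piiqb] -> 10 lines: lea htbx pcoxe ngrul imkcp eto ozag piiqb areaf hqtp
Hunk 2: at line 7 remove [piiqb] add [adhde,aqcbq] -> 11 lines: lea htbx pcoxe ngrul imkcp eto ozag adhde aqcbq areaf hqtp
Hunk 3: at line 7 remove [aqcbq] add [njeeb] -> 11 lines: lea htbx pcoxe ngrul imkcp eto ozag adhde njeeb areaf hqtp
Hunk 4: at line 2 remove [pcoxe,ngrul] add [ovfc,kac] -> 11 lines: lea htbx ovfc kac imkcp eto ozag adhde njeeb areaf hqtp
Hunk 5: at line 7 remove [adhde] add [heas,kdh] -> 12 lines: lea htbx ovfc kac imkcp eto ozag heas kdh njeeb areaf hqtp
Final line 8: heas

Answer: heas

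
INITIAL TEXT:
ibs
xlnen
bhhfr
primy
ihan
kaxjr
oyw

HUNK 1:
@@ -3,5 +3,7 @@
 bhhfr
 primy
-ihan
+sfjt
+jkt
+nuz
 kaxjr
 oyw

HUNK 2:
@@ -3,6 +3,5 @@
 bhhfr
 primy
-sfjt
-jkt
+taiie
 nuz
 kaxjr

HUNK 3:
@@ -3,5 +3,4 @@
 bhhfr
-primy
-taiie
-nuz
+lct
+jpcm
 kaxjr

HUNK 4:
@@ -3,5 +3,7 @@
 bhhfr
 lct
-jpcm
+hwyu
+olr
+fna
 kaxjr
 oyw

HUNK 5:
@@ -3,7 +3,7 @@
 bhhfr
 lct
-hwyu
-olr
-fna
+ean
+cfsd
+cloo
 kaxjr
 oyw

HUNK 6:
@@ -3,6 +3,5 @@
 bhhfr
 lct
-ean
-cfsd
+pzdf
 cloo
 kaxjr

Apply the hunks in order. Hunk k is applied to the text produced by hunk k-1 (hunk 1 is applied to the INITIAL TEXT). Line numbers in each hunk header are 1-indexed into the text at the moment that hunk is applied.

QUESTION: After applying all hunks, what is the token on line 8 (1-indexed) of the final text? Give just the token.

Hunk 1: at line 3 remove [ihan] add [sfjt,jkt,nuz] -> 9 lines: ibs xlnen bhhfr primy sfjt jkt nuz kaxjr oyw
Hunk 2: at line 3 remove [sfjt,jkt] add [taiie] -> 8 lines: ibs xlnen bhhfr primy taiie nuz kaxjr oyw
Hunk 3: at line 3 remove [primy,taiie,nuz] add [lct,jpcm] -> 7 lines: ibs xlnen bhhfr lct jpcm kaxjr oyw
Hunk 4: at line 3 remove [jpcm] add [hwyu,olr,fna] -> 9 lines: ibs xlnen bhhfr lct hwyu olr fna kaxjr oyw
Hunk 5: at line 3 remove [hwyu,olr,fna] add [ean,cfsd,cloo] -> 9 lines: ibs xlnen bhhfr lct ean cfsd cloo kaxjr oyw
Hunk 6: at line 3 remove [ean,cfsd] add [pzdf] -> 8 lines: ibs xlnen bhhfr lct pzdf cloo kaxjr oyw
Final line 8: oyw

Answer: oyw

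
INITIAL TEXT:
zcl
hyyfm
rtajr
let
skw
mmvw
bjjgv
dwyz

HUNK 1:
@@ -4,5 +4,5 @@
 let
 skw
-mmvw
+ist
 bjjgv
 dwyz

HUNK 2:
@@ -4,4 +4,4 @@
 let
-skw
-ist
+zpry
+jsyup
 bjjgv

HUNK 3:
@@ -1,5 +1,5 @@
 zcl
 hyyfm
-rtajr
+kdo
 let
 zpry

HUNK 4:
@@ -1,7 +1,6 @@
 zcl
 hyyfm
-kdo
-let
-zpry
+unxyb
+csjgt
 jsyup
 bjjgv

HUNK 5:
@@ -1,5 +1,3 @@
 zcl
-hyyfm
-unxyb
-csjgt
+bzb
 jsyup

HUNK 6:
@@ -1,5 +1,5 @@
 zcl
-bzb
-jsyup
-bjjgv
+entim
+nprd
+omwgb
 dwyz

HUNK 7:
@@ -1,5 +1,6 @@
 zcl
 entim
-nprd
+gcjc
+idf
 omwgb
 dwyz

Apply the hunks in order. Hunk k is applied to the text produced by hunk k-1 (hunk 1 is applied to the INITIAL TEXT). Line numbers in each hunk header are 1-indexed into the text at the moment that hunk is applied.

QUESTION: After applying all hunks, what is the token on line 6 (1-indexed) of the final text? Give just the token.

Answer: dwyz

Derivation:
Hunk 1: at line 4 remove [mmvw] add [ist] -> 8 lines: zcl hyyfm rtajr let skw ist bjjgv dwyz
Hunk 2: at line 4 remove [skw,ist] add [zpry,jsyup] -> 8 lines: zcl hyyfm rtajr let zpry jsyup bjjgv dwyz
Hunk 3: at line 1 remove [rtajr] add [kdo] -> 8 lines: zcl hyyfm kdo let zpry jsyup bjjgv dwyz
Hunk 4: at line 1 remove [kdo,let,zpry] add [unxyb,csjgt] -> 7 lines: zcl hyyfm unxyb csjgt jsyup bjjgv dwyz
Hunk 5: at line 1 remove [hyyfm,unxyb,csjgt] add [bzb] -> 5 lines: zcl bzb jsyup bjjgv dwyz
Hunk 6: at line 1 remove [bzb,jsyup,bjjgv] add [entim,nprd,omwgb] -> 5 lines: zcl entim nprd omwgb dwyz
Hunk 7: at line 1 remove [nprd] add [gcjc,idf] -> 6 lines: zcl entim gcjc idf omwgb dwyz
Final line 6: dwyz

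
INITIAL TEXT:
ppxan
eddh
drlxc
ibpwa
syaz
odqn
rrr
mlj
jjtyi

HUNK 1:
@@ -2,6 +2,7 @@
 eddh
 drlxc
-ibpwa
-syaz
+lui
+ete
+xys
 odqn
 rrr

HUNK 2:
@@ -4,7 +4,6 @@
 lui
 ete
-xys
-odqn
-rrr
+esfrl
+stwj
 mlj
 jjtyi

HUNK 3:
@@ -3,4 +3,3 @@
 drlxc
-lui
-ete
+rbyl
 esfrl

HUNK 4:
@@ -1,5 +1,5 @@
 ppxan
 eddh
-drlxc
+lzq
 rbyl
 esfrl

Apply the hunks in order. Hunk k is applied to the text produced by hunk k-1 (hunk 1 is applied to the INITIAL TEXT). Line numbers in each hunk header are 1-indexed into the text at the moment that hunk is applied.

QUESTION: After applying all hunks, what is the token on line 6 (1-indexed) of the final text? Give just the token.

Hunk 1: at line 2 remove [ibpwa,syaz] add [lui,ete,xys] -> 10 lines: ppxan eddh drlxc lui ete xys odqn rrr mlj jjtyi
Hunk 2: at line 4 remove [xys,odqn,rrr] add [esfrl,stwj] -> 9 lines: ppxan eddh drlxc lui ete esfrl stwj mlj jjtyi
Hunk 3: at line 3 remove [lui,ete] add [rbyl] -> 8 lines: ppxan eddh drlxc rbyl esfrl stwj mlj jjtyi
Hunk 4: at line 1 remove [drlxc] add [lzq] -> 8 lines: ppxan eddh lzq rbyl esfrl stwj mlj jjtyi
Final line 6: stwj

Answer: stwj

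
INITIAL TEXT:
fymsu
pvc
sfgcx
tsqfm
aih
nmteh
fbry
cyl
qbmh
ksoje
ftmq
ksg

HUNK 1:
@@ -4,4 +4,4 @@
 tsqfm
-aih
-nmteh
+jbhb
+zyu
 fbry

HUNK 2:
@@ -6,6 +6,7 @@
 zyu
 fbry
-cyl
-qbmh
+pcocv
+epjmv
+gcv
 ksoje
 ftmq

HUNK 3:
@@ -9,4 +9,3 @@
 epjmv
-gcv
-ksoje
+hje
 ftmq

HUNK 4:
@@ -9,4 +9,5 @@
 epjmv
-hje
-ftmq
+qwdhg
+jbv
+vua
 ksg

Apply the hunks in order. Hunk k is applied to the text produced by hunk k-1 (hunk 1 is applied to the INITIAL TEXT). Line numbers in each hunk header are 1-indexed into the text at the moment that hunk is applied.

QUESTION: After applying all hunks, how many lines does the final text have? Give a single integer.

Hunk 1: at line 4 remove [aih,nmteh] add [jbhb,zyu] -> 12 lines: fymsu pvc sfgcx tsqfm jbhb zyu fbry cyl qbmh ksoje ftmq ksg
Hunk 2: at line 6 remove [cyl,qbmh] add [pcocv,epjmv,gcv] -> 13 lines: fymsu pvc sfgcx tsqfm jbhb zyu fbry pcocv epjmv gcv ksoje ftmq ksg
Hunk 3: at line 9 remove [gcv,ksoje] add [hje] -> 12 lines: fymsu pvc sfgcx tsqfm jbhb zyu fbry pcocv epjmv hje ftmq ksg
Hunk 4: at line 9 remove [hje,ftmq] add [qwdhg,jbv,vua] -> 13 lines: fymsu pvc sfgcx tsqfm jbhb zyu fbry pcocv epjmv qwdhg jbv vua ksg
Final line count: 13

Answer: 13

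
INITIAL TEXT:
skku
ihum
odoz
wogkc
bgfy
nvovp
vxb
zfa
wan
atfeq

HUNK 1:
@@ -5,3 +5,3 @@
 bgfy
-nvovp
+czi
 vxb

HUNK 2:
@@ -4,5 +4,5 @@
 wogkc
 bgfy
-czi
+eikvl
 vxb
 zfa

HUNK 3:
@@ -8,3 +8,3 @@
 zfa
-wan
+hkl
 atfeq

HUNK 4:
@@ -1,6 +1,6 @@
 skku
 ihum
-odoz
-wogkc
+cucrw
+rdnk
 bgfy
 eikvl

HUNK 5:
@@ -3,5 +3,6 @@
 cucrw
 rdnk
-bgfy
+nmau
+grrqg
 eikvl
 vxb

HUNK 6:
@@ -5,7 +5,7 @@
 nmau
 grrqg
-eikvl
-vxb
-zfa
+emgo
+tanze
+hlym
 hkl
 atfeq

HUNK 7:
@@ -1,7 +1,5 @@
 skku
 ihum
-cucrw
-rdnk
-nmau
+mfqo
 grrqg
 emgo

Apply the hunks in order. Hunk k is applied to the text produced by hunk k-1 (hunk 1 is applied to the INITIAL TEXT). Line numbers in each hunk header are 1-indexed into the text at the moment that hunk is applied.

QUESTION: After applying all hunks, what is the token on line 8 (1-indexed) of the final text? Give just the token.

Hunk 1: at line 5 remove [nvovp] add [czi] -> 10 lines: skku ihum odoz wogkc bgfy czi vxb zfa wan atfeq
Hunk 2: at line 4 remove [czi] add [eikvl] -> 10 lines: skku ihum odoz wogkc bgfy eikvl vxb zfa wan atfeq
Hunk 3: at line 8 remove [wan] add [hkl] -> 10 lines: skku ihum odoz wogkc bgfy eikvl vxb zfa hkl atfeq
Hunk 4: at line 1 remove [odoz,wogkc] add [cucrw,rdnk] -> 10 lines: skku ihum cucrw rdnk bgfy eikvl vxb zfa hkl atfeq
Hunk 5: at line 3 remove [bgfy] add [nmau,grrqg] -> 11 lines: skku ihum cucrw rdnk nmau grrqg eikvl vxb zfa hkl atfeq
Hunk 6: at line 5 remove [eikvl,vxb,zfa] add [emgo,tanze,hlym] -> 11 lines: skku ihum cucrw rdnk nmau grrqg emgo tanze hlym hkl atfeq
Hunk 7: at line 1 remove [cucrw,rdnk,nmau] add [mfqo] -> 9 lines: skku ihum mfqo grrqg emgo tanze hlym hkl atfeq
Final line 8: hkl

Answer: hkl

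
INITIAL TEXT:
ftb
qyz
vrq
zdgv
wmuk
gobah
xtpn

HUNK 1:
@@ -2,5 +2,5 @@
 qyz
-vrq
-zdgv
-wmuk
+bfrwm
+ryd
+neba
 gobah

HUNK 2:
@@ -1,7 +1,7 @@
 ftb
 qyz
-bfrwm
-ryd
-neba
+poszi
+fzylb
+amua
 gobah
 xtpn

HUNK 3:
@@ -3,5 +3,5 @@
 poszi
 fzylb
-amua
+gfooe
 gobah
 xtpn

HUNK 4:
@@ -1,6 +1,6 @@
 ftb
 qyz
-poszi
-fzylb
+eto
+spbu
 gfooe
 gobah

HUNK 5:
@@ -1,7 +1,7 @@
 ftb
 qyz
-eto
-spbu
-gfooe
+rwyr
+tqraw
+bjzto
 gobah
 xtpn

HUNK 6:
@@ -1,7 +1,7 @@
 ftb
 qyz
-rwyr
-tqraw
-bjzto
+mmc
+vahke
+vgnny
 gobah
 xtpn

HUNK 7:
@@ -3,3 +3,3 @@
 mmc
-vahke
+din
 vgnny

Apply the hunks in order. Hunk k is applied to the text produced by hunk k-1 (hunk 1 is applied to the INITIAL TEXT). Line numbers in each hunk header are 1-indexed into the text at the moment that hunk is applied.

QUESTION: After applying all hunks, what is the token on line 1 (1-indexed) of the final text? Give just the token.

Answer: ftb

Derivation:
Hunk 1: at line 2 remove [vrq,zdgv,wmuk] add [bfrwm,ryd,neba] -> 7 lines: ftb qyz bfrwm ryd neba gobah xtpn
Hunk 2: at line 1 remove [bfrwm,ryd,neba] add [poszi,fzylb,amua] -> 7 lines: ftb qyz poszi fzylb amua gobah xtpn
Hunk 3: at line 3 remove [amua] add [gfooe] -> 7 lines: ftb qyz poszi fzylb gfooe gobah xtpn
Hunk 4: at line 1 remove [poszi,fzylb] add [eto,spbu] -> 7 lines: ftb qyz eto spbu gfooe gobah xtpn
Hunk 5: at line 1 remove [eto,spbu,gfooe] add [rwyr,tqraw,bjzto] -> 7 lines: ftb qyz rwyr tqraw bjzto gobah xtpn
Hunk 6: at line 1 remove [rwyr,tqraw,bjzto] add [mmc,vahke,vgnny] -> 7 lines: ftb qyz mmc vahke vgnny gobah xtpn
Hunk 7: at line 3 remove [vahke] add [din] -> 7 lines: ftb qyz mmc din vgnny gobah xtpn
Final line 1: ftb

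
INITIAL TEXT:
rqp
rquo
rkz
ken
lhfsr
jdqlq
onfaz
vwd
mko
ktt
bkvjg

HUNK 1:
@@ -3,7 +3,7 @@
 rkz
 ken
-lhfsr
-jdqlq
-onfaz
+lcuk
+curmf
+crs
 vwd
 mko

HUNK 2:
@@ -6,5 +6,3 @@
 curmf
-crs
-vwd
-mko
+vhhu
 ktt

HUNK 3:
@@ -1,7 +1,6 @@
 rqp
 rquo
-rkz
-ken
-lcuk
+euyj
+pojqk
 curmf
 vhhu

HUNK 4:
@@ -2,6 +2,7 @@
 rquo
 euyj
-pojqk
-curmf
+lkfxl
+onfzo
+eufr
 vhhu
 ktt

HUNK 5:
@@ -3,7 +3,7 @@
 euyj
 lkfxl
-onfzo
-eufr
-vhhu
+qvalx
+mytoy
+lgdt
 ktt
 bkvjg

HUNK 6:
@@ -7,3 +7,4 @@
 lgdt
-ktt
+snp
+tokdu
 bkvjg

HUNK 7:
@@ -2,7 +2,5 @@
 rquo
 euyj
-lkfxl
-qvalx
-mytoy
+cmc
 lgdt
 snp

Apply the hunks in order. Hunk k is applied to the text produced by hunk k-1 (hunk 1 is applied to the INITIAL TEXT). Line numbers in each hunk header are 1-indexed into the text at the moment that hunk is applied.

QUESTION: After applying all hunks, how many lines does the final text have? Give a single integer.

Answer: 8

Derivation:
Hunk 1: at line 3 remove [lhfsr,jdqlq,onfaz] add [lcuk,curmf,crs] -> 11 lines: rqp rquo rkz ken lcuk curmf crs vwd mko ktt bkvjg
Hunk 2: at line 6 remove [crs,vwd,mko] add [vhhu] -> 9 lines: rqp rquo rkz ken lcuk curmf vhhu ktt bkvjg
Hunk 3: at line 1 remove [rkz,ken,lcuk] add [euyj,pojqk] -> 8 lines: rqp rquo euyj pojqk curmf vhhu ktt bkvjg
Hunk 4: at line 2 remove [pojqk,curmf] add [lkfxl,onfzo,eufr] -> 9 lines: rqp rquo euyj lkfxl onfzo eufr vhhu ktt bkvjg
Hunk 5: at line 3 remove [onfzo,eufr,vhhu] add [qvalx,mytoy,lgdt] -> 9 lines: rqp rquo euyj lkfxl qvalx mytoy lgdt ktt bkvjg
Hunk 6: at line 7 remove [ktt] add [snp,tokdu] -> 10 lines: rqp rquo euyj lkfxl qvalx mytoy lgdt snp tokdu bkvjg
Hunk 7: at line 2 remove [lkfxl,qvalx,mytoy] add [cmc] -> 8 lines: rqp rquo euyj cmc lgdt snp tokdu bkvjg
Final line count: 8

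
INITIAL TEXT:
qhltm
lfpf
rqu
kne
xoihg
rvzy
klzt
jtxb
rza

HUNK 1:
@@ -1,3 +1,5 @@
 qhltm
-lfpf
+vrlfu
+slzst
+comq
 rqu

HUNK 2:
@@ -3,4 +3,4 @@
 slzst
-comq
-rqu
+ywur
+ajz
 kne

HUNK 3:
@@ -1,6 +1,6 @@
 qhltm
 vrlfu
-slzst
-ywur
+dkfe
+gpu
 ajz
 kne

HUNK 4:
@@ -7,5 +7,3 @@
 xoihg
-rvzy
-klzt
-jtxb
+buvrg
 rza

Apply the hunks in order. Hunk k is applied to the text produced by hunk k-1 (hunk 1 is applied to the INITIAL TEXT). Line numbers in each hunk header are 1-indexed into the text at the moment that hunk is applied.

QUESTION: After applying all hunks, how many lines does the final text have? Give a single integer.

Answer: 9

Derivation:
Hunk 1: at line 1 remove [lfpf] add [vrlfu,slzst,comq] -> 11 lines: qhltm vrlfu slzst comq rqu kne xoihg rvzy klzt jtxb rza
Hunk 2: at line 3 remove [comq,rqu] add [ywur,ajz] -> 11 lines: qhltm vrlfu slzst ywur ajz kne xoihg rvzy klzt jtxb rza
Hunk 3: at line 1 remove [slzst,ywur] add [dkfe,gpu] -> 11 lines: qhltm vrlfu dkfe gpu ajz kne xoihg rvzy klzt jtxb rza
Hunk 4: at line 7 remove [rvzy,klzt,jtxb] add [buvrg] -> 9 lines: qhltm vrlfu dkfe gpu ajz kne xoihg buvrg rza
Final line count: 9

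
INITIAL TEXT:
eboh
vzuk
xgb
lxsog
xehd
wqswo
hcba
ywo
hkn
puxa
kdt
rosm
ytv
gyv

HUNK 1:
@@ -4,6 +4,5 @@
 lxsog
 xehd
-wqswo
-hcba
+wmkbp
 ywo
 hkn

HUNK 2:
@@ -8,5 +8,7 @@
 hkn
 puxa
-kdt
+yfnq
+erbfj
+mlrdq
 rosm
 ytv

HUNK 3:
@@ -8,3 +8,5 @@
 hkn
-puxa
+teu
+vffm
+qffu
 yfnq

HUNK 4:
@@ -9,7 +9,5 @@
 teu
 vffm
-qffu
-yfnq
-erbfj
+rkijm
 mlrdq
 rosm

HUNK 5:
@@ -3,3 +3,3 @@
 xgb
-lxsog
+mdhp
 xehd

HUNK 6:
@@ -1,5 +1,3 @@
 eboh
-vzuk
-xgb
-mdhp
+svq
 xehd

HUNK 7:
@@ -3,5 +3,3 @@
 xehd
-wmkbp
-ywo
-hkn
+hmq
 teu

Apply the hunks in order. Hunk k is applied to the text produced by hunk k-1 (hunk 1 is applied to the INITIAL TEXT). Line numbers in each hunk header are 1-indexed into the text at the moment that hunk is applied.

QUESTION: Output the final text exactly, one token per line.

Answer: eboh
svq
xehd
hmq
teu
vffm
rkijm
mlrdq
rosm
ytv
gyv

Derivation:
Hunk 1: at line 4 remove [wqswo,hcba] add [wmkbp] -> 13 lines: eboh vzuk xgb lxsog xehd wmkbp ywo hkn puxa kdt rosm ytv gyv
Hunk 2: at line 8 remove [kdt] add [yfnq,erbfj,mlrdq] -> 15 lines: eboh vzuk xgb lxsog xehd wmkbp ywo hkn puxa yfnq erbfj mlrdq rosm ytv gyv
Hunk 3: at line 8 remove [puxa] add [teu,vffm,qffu] -> 17 lines: eboh vzuk xgb lxsog xehd wmkbp ywo hkn teu vffm qffu yfnq erbfj mlrdq rosm ytv gyv
Hunk 4: at line 9 remove [qffu,yfnq,erbfj] add [rkijm] -> 15 lines: eboh vzuk xgb lxsog xehd wmkbp ywo hkn teu vffm rkijm mlrdq rosm ytv gyv
Hunk 5: at line 3 remove [lxsog] add [mdhp] -> 15 lines: eboh vzuk xgb mdhp xehd wmkbp ywo hkn teu vffm rkijm mlrdq rosm ytv gyv
Hunk 6: at line 1 remove [vzuk,xgb,mdhp] add [svq] -> 13 lines: eboh svq xehd wmkbp ywo hkn teu vffm rkijm mlrdq rosm ytv gyv
Hunk 7: at line 3 remove [wmkbp,ywo,hkn] add [hmq] -> 11 lines: eboh svq xehd hmq teu vffm rkijm mlrdq rosm ytv gyv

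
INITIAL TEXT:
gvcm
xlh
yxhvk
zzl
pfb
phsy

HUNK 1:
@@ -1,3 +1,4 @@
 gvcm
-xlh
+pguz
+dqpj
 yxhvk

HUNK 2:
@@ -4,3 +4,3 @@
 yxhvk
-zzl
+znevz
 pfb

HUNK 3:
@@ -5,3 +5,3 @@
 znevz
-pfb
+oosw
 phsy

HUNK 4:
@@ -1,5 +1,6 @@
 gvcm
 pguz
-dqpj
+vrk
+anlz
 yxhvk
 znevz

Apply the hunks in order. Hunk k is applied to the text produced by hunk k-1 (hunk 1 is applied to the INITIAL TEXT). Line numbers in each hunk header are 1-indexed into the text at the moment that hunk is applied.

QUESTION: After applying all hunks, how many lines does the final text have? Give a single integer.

Answer: 8

Derivation:
Hunk 1: at line 1 remove [xlh] add [pguz,dqpj] -> 7 lines: gvcm pguz dqpj yxhvk zzl pfb phsy
Hunk 2: at line 4 remove [zzl] add [znevz] -> 7 lines: gvcm pguz dqpj yxhvk znevz pfb phsy
Hunk 3: at line 5 remove [pfb] add [oosw] -> 7 lines: gvcm pguz dqpj yxhvk znevz oosw phsy
Hunk 4: at line 1 remove [dqpj] add [vrk,anlz] -> 8 lines: gvcm pguz vrk anlz yxhvk znevz oosw phsy
Final line count: 8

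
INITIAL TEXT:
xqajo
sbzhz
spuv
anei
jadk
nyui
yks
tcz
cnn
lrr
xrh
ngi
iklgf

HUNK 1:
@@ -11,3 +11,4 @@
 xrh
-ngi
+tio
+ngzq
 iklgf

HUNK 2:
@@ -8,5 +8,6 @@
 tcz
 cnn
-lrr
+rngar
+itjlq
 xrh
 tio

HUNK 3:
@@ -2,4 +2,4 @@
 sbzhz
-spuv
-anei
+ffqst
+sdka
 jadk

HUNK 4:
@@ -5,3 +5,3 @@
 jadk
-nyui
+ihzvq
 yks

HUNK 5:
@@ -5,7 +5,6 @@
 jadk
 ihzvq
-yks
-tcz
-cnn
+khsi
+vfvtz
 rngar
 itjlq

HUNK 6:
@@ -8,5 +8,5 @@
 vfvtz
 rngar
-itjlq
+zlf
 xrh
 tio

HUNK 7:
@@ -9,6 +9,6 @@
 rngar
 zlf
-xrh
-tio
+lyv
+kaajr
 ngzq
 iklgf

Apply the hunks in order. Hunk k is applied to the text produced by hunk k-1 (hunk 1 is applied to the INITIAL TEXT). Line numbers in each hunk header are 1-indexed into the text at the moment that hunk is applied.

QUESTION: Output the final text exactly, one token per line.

Answer: xqajo
sbzhz
ffqst
sdka
jadk
ihzvq
khsi
vfvtz
rngar
zlf
lyv
kaajr
ngzq
iklgf

Derivation:
Hunk 1: at line 11 remove [ngi] add [tio,ngzq] -> 14 lines: xqajo sbzhz spuv anei jadk nyui yks tcz cnn lrr xrh tio ngzq iklgf
Hunk 2: at line 8 remove [lrr] add [rngar,itjlq] -> 15 lines: xqajo sbzhz spuv anei jadk nyui yks tcz cnn rngar itjlq xrh tio ngzq iklgf
Hunk 3: at line 2 remove [spuv,anei] add [ffqst,sdka] -> 15 lines: xqajo sbzhz ffqst sdka jadk nyui yks tcz cnn rngar itjlq xrh tio ngzq iklgf
Hunk 4: at line 5 remove [nyui] add [ihzvq] -> 15 lines: xqajo sbzhz ffqst sdka jadk ihzvq yks tcz cnn rngar itjlq xrh tio ngzq iklgf
Hunk 5: at line 5 remove [yks,tcz,cnn] add [khsi,vfvtz] -> 14 lines: xqajo sbzhz ffqst sdka jadk ihzvq khsi vfvtz rngar itjlq xrh tio ngzq iklgf
Hunk 6: at line 8 remove [itjlq] add [zlf] -> 14 lines: xqajo sbzhz ffqst sdka jadk ihzvq khsi vfvtz rngar zlf xrh tio ngzq iklgf
Hunk 7: at line 9 remove [xrh,tio] add [lyv,kaajr] -> 14 lines: xqajo sbzhz ffqst sdka jadk ihzvq khsi vfvtz rngar zlf lyv kaajr ngzq iklgf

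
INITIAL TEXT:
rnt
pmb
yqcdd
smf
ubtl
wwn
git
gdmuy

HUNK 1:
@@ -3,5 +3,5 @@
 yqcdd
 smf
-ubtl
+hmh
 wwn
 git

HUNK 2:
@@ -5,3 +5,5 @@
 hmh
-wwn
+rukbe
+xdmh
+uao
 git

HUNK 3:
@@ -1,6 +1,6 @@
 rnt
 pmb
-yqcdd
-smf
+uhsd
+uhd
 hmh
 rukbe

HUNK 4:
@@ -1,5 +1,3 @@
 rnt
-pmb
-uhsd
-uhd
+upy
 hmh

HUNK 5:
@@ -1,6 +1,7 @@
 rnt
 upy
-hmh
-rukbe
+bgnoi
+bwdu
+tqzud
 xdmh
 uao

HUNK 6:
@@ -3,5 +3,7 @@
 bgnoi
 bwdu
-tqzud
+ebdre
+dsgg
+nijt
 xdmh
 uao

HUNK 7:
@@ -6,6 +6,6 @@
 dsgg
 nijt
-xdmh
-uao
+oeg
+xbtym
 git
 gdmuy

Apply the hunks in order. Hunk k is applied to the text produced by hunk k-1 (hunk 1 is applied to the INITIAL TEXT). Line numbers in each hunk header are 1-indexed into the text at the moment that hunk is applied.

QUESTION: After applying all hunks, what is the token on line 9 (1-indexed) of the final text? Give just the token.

Answer: xbtym

Derivation:
Hunk 1: at line 3 remove [ubtl] add [hmh] -> 8 lines: rnt pmb yqcdd smf hmh wwn git gdmuy
Hunk 2: at line 5 remove [wwn] add [rukbe,xdmh,uao] -> 10 lines: rnt pmb yqcdd smf hmh rukbe xdmh uao git gdmuy
Hunk 3: at line 1 remove [yqcdd,smf] add [uhsd,uhd] -> 10 lines: rnt pmb uhsd uhd hmh rukbe xdmh uao git gdmuy
Hunk 4: at line 1 remove [pmb,uhsd,uhd] add [upy] -> 8 lines: rnt upy hmh rukbe xdmh uao git gdmuy
Hunk 5: at line 1 remove [hmh,rukbe] add [bgnoi,bwdu,tqzud] -> 9 lines: rnt upy bgnoi bwdu tqzud xdmh uao git gdmuy
Hunk 6: at line 3 remove [tqzud] add [ebdre,dsgg,nijt] -> 11 lines: rnt upy bgnoi bwdu ebdre dsgg nijt xdmh uao git gdmuy
Hunk 7: at line 6 remove [xdmh,uao] add [oeg,xbtym] -> 11 lines: rnt upy bgnoi bwdu ebdre dsgg nijt oeg xbtym git gdmuy
Final line 9: xbtym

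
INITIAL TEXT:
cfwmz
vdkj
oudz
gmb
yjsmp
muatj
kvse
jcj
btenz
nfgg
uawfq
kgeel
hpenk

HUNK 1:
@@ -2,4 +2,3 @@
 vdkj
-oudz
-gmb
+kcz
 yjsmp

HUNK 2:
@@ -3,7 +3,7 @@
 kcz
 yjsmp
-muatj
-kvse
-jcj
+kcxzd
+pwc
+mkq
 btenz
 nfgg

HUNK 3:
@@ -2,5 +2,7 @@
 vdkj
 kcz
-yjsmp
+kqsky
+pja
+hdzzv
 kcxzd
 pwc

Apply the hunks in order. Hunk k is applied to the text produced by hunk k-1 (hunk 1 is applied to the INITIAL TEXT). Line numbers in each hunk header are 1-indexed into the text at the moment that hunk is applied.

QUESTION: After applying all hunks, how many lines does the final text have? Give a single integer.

Answer: 14

Derivation:
Hunk 1: at line 2 remove [oudz,gmb] add [kcz] -> 12 lines: cfwmz vdkj kcz yjsmp muatj kvse jcj btenz nfgg uawfq kgeel hpenk
Hunk 2: at line 3 remove [muatj,kvse,jcj] add [kcxzd,pwc,mkq] -> 12 lines: cfwmz vdkj kcz yjsmp kcxzd pwc mkq btenz nfgg uawfq kgeel hpenk
Hunk 3: at line 2 remove [yjsmp] add [kqsky,pja,hdzzv] -> 14 lines: cfwmz vdkj kcz kqsky pja hdzzv kcxzd pwc mkq btenz nfgg uawfq kgeel hpenk
Final line count: 14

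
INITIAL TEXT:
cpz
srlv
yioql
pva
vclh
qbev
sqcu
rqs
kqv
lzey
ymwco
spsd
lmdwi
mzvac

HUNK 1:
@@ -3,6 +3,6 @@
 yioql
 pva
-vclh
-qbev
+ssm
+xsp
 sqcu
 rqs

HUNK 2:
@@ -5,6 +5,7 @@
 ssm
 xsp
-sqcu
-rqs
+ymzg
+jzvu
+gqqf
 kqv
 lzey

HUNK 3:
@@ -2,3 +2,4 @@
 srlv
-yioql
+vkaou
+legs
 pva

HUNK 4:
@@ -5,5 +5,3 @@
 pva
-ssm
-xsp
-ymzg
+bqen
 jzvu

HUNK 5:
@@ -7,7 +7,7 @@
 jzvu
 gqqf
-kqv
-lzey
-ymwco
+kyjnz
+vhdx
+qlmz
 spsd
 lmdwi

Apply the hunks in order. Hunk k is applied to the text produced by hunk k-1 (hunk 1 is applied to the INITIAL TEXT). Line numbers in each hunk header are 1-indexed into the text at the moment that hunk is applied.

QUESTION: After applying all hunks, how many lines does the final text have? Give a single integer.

Hunk 1: at line 3 remove [vclh,qbev] add [ssm,xsp] -> 14 lines: cpz srlv yioql pva ssm xsp sqcu rqs kqv lzey ymwco spsd lmdwi mzvac
Hunk 2: at line 5 remove [sqcu,rqs] add [ymzg,jzvu,gqqf] -> 15 lines: cpz srlv yioql pva ssm xsp ymzg jzvu gqqf kqv lzey ymwco spsd lmdwi mzvac
Hunk 3: at line 2 remove [yioql] add [vkaou,legs] -> 16 lines: cpz srlv vkaou legs pva ssm xsp ymzg jzvu gqqf kqv lzey ymwco spsd lmdwi mzvac
Hunk 4: at line 5 remove [ssm,xsp,ymzg] add [bqen] -> 14 lines: cpz srlv vkaou legs pva bqen jzvu gqqf kqv lzey ymwco spsd lmdwi mzvac
Hunk 5: at line 7 remove [kqv,lzey,ymwco] add [kyjnz,vhdx,qlmz] -> 14 lines: cpz srlv vkaou legs pva bqen jzvu gqqf kyjnz vhdx qlmz spsd lmdwi mzvac
Final line count: 14

Answer: 14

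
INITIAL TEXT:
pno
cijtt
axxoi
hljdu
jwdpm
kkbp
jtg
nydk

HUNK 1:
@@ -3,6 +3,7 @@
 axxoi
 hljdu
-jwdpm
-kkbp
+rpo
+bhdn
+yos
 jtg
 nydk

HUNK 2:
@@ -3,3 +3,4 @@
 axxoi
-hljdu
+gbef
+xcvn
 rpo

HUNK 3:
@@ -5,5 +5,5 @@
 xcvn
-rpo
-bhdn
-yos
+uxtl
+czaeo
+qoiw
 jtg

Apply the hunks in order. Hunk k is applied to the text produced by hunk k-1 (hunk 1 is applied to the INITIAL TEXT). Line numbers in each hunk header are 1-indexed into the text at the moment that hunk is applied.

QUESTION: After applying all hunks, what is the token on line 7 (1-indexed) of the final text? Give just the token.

Answer: czaeo

Derivation:
Hunk 1: at line 3 remove [jwdpm,kkbp] add [rpo,bhdn,yos] -> 9 lines: pno cijtt axxoi hljdu rpo bhdn yos jtg nydk
Hunk 2: at line 3 remove [hljdu] add [gbef,xcvn] -> 10 lines: pno cijtt axxoi gbef xcvn rpo bhdn yos jtg nydk
Hunk 3: at line 5 remove [rpo,bhdn,yos] add [uxtl,czaeo,qoiw] -> 10 lines: pno cijtt axxoi gbef xcvn uxtl czaeo qoiw jtg nydk
Final line 7: czaeo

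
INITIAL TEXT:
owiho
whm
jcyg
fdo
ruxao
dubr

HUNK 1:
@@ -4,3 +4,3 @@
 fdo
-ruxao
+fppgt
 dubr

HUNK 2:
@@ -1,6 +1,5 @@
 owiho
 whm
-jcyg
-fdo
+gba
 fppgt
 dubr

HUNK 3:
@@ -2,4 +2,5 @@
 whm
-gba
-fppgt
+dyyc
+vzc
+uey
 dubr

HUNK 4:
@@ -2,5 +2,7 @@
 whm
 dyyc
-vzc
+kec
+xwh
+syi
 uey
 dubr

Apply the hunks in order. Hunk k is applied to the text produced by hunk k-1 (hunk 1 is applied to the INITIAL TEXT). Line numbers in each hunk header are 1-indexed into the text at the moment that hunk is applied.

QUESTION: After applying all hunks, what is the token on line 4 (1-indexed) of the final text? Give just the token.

Hunk 1: at line 4 remove [ruxao] add [fppgt] -> 6 lines: owiho whm jcyg fdo fppgt dubr
Hunk 2: at line 1 remove [jcyg,fdo] add [gba] -> 5 lines: owiho whm gba fppgt dubr
Hunk 3: at line 2 remove [gba,fppgt] add [dyyc,vzc,uey] -> 6 lines: owiho whm dyyc vzc uey dubr
Hunk 4: at line 2 remove [vzc] add [kec,xwh,syi] -> 8 lines: owiho whm dyyc kec xwh syi uey dubr
Final line 4: kec

Answer: kec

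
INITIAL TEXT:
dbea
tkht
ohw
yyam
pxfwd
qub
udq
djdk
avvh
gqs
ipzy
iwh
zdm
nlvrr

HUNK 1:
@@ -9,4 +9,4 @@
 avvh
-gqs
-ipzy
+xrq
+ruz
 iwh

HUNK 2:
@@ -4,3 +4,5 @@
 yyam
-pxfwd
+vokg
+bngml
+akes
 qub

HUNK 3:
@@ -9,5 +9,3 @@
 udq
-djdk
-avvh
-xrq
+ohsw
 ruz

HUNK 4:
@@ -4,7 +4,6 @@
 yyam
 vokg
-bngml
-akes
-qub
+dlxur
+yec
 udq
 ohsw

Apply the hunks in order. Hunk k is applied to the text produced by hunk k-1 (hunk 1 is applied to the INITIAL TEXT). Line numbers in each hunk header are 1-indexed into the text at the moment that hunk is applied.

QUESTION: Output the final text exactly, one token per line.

Hunk 1: at line 9 remove [gqs,ipzy] add [xrq,ruz] -> 14 lines: dbea tkht ohw yyam pxfwd qub udq djdk avvh xrq ruz iwh zdm nlvrr
Hunk 2: at line 4 remove [pxfwd] add [vokg,bngml,akes] -> 16 lines: dbea tkht ohw yyam vokg bngml akes qub udq djdk avvh xrq ruz iwh zdm nlvrr
Hunk 3: at line 9 remove [djdk,avvh,xrq] add [ohsw] -> 14 lines: dbea tkht ohw yyam vokg bngml akes qub udq ohsw ruz iwh zdm nlvrr
Hunk 4: at line 4 remove [bngml,akes,qub] add [dlxur,yec] -> 13 lines: dbea tkht ohw yyam vokg dlxur yec udq ohsw ruz iwh zdm nlvrr

Answer: dbea
tkht
ohw
yyam
vokg
dlxur
yec
udq
ohsw
ruz
iwh
zdm
nlvrr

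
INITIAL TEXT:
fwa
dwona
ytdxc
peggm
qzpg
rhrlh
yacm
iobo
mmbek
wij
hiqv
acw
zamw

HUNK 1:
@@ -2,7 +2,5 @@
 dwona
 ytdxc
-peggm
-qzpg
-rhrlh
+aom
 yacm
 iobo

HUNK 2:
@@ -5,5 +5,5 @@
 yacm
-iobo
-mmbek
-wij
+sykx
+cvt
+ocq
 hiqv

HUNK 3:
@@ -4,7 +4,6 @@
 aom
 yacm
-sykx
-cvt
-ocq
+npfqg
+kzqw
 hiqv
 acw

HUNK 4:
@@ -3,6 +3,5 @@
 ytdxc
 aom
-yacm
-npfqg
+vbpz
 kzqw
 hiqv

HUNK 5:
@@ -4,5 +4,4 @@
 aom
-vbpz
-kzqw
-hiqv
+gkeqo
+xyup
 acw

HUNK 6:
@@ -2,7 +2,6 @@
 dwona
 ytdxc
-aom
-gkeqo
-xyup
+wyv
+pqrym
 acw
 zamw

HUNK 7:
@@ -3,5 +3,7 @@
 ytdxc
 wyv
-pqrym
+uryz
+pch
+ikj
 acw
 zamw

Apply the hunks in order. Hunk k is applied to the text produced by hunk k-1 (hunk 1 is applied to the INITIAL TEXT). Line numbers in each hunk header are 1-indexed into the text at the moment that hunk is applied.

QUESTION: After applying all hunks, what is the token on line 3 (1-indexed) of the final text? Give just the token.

Hunk 1: at line 2 remove [peggm,qzpg,rhrlh] add [aom] -> 11 lines: fwa dwona ytdxc aom yacm iobo mmbek wij hiqv acw zamw
Hunk 2: at line 5 remove [iobo,mmbek,wij] add [sykx,cvt,ocq] -> 11 lines: fwa dwona ytdxc aom yacm sykx cvt ocq hiqv acw zamw
Hunk 3: at line 4 remove [sykx,cvt,ocq] add [npfqg,kzqw] -> 10 lines: fwa dwona ytdxc aom yacm npfqg kzqw hiqv acw zamw
Hunk 4: at line 3 remove [yacm,npfqg] add [vbpz] -> 9 lines: fwa dwona ytdxc aom vbpz kzqw hiqv acw zamw
Hunk 5: at line 4 remove [vbpz,kzqw,hiqv] add [gkeqo,xyup] -> 8 lines: fwa dwona ytdxc aom gkeqo xyup acw zamw
Hunk 6: at line 2 remove [aom,gkeqo,xyup] add [wyv,pqrym] -> 7 lines: fwa dwona ytdxc wyv pqrym acw zamw
Hunk 7: at line 3 remove [pqrym] add [uryz,pch,ikj] -> 9 lines: fwa dwona ytdxc wyv uryz pch ikj acw zamw
Final line 3: ytdxc

Answer: ytdxc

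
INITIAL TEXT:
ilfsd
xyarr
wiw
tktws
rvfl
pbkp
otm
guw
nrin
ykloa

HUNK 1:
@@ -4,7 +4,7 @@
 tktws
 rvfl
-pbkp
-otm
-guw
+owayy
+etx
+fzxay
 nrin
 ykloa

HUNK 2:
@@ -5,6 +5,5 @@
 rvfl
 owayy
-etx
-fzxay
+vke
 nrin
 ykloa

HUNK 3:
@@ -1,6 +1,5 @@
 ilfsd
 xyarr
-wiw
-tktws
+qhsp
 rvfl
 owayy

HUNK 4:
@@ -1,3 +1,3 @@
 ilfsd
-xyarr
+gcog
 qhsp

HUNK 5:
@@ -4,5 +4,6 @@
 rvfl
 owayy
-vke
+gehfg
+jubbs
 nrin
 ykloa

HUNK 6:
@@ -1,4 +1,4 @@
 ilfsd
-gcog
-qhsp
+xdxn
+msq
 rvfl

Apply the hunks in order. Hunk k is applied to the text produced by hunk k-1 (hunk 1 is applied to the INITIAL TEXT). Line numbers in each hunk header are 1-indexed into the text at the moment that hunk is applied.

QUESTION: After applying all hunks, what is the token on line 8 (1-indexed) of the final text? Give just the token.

Hunk 1: at line 4 remove [pbkp,otm,guw] add [owayy,etx,fzxay] -> 10 lines: ilfsd xyarr wiw tktws rvfl owayy etx fzxay nrin ykloa
Hunk 2: at line 5 remove [etx,fzxay] add [vke] -> 9 lines: ilfsd xyarr wiw tktws rvfl owayy vke nrin ykloa
Hunk 3: at line 1 remove [wiw,tktws] add [qhsp] -> 8 lines: ilfsd xyarr qhsp rvfl owayy vke nrin ykloa
Hunk 4: at line 1 remove [xyarr] add [gcog] -> 8 lines: ilfsd gcog qhsp rvfl owayy vke nrin ykloa
Hunk 5: at line 4 remove [vke] add [gehfg,jubbs] -> 9 lines: ilfsd gcog qhsp rvfl owayy gehfg jubbs nrin ykloa
Hunk 6: at line 1 remove [gcog,qhsp] add [xdxn,msq] -> 9 lines: ilfsd xdxn msq rvfl owayy gehfg jubbs nrin ykloa
Final line 8: nrin

Answer: nrin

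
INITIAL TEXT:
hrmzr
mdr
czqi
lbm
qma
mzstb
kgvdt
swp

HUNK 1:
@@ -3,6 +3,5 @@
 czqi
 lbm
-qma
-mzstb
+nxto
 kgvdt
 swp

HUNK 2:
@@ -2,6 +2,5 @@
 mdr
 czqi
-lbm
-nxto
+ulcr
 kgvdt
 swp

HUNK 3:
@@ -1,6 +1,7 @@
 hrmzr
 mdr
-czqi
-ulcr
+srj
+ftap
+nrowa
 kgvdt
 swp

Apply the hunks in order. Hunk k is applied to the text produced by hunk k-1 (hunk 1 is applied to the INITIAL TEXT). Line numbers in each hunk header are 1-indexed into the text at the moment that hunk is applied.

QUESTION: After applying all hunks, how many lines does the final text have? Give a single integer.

Hunk 1: at line 3 remove [qma,mzstb] add [nxto] -> 7 lines: hrmzr mdr czqi lbm nxto kgvdt swp
Hunk 2: at line 2 remove [lbm,nxto] add [ulcr] -> 6 lines: hrmzr mdr czqi ulcr kgvdt swp
Hunk 3: at line 1 remove [czqi,ulcr] add [srj,ftap,nrowa] -> 7 lines: hrmzr mdr srj ftap nrowa kgvdt swp
Final line count: 7

Answer: 7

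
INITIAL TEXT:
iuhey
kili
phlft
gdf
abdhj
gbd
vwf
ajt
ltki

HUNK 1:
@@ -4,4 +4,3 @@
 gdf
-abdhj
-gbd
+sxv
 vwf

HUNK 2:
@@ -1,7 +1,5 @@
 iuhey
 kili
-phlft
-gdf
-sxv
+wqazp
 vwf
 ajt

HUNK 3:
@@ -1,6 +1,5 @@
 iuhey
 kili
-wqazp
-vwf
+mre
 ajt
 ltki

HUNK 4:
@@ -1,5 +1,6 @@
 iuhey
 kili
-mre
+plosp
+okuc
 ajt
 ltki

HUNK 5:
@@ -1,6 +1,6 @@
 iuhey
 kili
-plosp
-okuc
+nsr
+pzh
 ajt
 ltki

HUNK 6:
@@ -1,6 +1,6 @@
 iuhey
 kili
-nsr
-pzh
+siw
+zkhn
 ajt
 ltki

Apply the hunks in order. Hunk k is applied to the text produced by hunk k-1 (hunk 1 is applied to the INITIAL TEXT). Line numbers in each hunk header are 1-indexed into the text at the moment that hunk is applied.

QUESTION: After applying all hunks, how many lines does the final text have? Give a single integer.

Hunk 1: at line 4 remove [abdhj,gbd] add [sxv] -> 8 lines: iuhey kili phlft gdf sxv vwf ajt ltki
Hunk 2: at line 1 remove [phlft,gdf,sxv] add [wqazp] -> 6 lines: iuhey kili wqazp vwf ajt ltki
Hunk 3: at line 1 remove [wqazp,vwf] add [mre] -> 5 lines: iuhey kili mre ajt ltki
Hunk 4: at line 1 remove [mre] add [plosp,okuc] -> 6 lines: iuhey kili plosp okuc ajt ltki
Hunk 5: at line 1 remove [plosp,okuc] add [nsr,pzh] -> 6 lines: iuhey kili nsr pzh ajt ltki
Hunk 6: at line 1 remove [nsr,pzh] add [siw,zkhn] -> 6 lines: iuhey kili siw zkhn ajt ltki
Final line count: 6

Answer: 6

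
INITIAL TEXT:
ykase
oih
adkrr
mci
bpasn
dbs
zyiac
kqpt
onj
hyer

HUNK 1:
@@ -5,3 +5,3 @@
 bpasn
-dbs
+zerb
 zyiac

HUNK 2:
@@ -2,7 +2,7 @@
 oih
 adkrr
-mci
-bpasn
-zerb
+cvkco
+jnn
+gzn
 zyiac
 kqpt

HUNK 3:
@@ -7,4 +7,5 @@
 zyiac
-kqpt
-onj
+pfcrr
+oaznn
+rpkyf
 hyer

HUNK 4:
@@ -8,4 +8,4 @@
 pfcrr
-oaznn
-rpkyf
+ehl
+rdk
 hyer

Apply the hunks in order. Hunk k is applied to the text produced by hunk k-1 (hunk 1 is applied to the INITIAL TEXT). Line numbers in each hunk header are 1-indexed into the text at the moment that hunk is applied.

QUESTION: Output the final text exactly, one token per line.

Answer: ykase
oih
adkrr
cvkco
jnn
gzn
zyiac
pfcrr
ehl
rdk
hyer

Derivation:
Hunk 1: at line 5 remove [dbs] add [zerb] -> 10 lines: ykase oih adkrr mci bpasn zerb zyiac kqpt onj hyer
Hunk 2: at line 2 remove [mci,bpasn,zerb] add [cvkco,jnn,gzn] -> 10 lines: ykase oih adkrr cvkco jnn gzn zyiac kqpt onj hyer
Hunk 3: at line 7 remove [kqpt,onj] add [pfcrr,oaznn,rpkyf] -> 11 lines: ykase oih adkrr cvkco jnn gzn zyiac pfcrr oaznn rpkyf hyer
Hunk 4: at line 8 remove [oaznn,rpkyf] add [ehl,rdk] -> 11 lines: ykase oih adkrr cvkco jnn gzn zyiac pfcrr ehl rdk hyer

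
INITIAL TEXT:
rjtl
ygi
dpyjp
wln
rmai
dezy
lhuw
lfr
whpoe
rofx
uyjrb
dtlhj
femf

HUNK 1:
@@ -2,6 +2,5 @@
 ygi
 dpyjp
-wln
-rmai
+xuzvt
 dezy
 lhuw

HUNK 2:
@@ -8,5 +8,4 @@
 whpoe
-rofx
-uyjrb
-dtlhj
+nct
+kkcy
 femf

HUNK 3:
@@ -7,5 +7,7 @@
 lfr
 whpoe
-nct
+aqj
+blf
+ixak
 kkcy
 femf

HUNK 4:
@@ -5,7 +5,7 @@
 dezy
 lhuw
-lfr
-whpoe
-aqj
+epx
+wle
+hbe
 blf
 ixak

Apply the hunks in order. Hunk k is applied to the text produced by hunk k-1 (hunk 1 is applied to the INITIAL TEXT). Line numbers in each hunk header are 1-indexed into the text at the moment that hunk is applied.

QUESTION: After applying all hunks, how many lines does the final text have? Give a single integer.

Answer: 13

Derivation:
Hunk 1: at line 2 remove [wln,rmai] add [xuzvt] -> 12 lines: rjtl ygi dpyjp xuzvt dezy lhuw lfr whpoe rofx uyjrb dtlhj femf
Hunk 2: at line 8 remove [rofx,uyjrb,dtlhj] add [nct,kkcy] -> 11 lines: rjtl ygi dpyjp xuzvt dezy lhuw lfr whpoe nct kkcy femf
Hunk 3: at line 7 remove [nct] add [aqj,blf,ixak] -> 13 lines: rjtl ygi dpyjp xuzvt dezy lhuw lfr whpoe aqj blf ixak kkcy femf
Hunk 4: at line 5 remove [lfr,whpoe,aqj] add [epx,wle,hbe] -> 13 lines: rjtl ygi dpyjp xuzvt dezy lhuw epx wle hbe blf ixak kkcy femf
Final line count: 13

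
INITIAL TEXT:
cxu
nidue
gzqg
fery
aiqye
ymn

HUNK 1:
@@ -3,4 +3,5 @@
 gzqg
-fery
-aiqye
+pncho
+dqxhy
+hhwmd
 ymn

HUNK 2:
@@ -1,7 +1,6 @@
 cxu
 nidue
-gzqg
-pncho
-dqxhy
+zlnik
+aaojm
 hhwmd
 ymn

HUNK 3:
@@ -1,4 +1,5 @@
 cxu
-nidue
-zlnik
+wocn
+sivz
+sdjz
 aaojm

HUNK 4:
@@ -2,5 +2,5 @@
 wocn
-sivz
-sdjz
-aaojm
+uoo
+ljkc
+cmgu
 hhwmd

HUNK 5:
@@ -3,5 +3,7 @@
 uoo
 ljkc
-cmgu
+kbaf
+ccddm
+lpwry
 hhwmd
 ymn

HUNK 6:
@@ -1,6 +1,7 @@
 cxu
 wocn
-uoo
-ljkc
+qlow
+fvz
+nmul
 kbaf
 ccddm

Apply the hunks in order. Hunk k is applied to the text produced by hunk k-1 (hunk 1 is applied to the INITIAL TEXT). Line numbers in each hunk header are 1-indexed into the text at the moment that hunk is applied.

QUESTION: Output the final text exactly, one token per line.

Hunk 1: at line 3 remove [fery,aiqye] add [pncho,dqxhy,hhwmd] -> 7 lines: cxu nidue gzqg pncho dqxhy hhwmd ymn
Hunk 2: at line 1 remove [gzqg,pncho,dqxhy] add [zlnik,aaojm] -> 6 lines: cxu nidue zlnik aaojm hhwmd ymn
Hunk 3: at line 1 remove [nidue,zlnik] add [wocn,sivz,sdjz] -> 7 lines: cxu wocn sivz sdjz aaojm hhwmd ymn
Hunk 4: at line 2 remove [sivz,sdjz,aaojm] add [uoo,ljkc,cmgu] -> 7 lines: cxu wocn uoo ljkc cmgu hhwmd ymn
Hunk 5: at line 3 remove [cmgu] add [kbaf,ccddm,lpwry] -> 9 lines: cxu wocn uoo ljkc kbaf ccddm lpwry hhwmd ymn
Hunk 6: at line 1 remove [uoo,ljkc] add [qlow,fvz,nmul] -> 10 lines: cxu wocn qlow fvz nmul kbaf ccddm lpwry hhwmd ymn

Answer: cxu
wocn
qlow
fvz
nmul
kbaf
ccddm
lpwry
hhwmd
ymn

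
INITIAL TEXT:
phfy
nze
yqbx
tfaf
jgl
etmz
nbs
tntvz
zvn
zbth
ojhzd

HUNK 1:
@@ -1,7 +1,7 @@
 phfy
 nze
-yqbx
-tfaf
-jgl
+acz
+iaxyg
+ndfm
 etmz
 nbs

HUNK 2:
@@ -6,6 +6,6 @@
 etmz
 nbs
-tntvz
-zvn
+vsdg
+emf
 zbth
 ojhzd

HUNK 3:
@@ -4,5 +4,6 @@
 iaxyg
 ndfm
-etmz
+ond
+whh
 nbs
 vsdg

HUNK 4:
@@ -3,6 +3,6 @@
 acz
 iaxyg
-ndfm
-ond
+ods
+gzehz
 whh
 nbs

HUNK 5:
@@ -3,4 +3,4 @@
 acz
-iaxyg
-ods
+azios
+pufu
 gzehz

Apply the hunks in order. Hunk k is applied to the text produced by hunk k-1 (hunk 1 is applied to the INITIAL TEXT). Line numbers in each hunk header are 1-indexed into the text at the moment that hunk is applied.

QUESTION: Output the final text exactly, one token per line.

Answer: phfy
nze
acz
azios
pufu
gzehz
whh
nbs
vsdg
emf
zbth
ojhzd

Derivation:
Hunk 1: at line 1 remove [yqbx,tfaf,jgl] add [acz,iaxyg,ndfm] -> 11 lines: phfy nze acz iaxyg ndfm etmz nbs tntvz zvn zbth ojhzd
Hunk 2: at line 6 remove [tntvz,zvn] add [vsdg,emf] -> 11 lines: phfy nze acz iaxyg ndfm etmz nbs vsdg emf zbth ojhzd
Hunk 3: at line 4 remove [etmz] add [ond,whh] -> 12 lines: phfy nze acz iaxyg ndfm ond whh nbs vsdg emf zbth ojhzd
Hunk 4: at line 3 remove [ndfm,ond] add [ods,gzehz] -> 12 lines: phfy nze acz iaxyg ods gzehz whh nbs vsdg emf zbth ojhzd
Hunk 5: at line 3 remove [iaxyg,ods] add [azios,pufu] -> 12 lines: phfy nze acz azios pufu gzehz whh nbs vsdg emf zbth ojhzd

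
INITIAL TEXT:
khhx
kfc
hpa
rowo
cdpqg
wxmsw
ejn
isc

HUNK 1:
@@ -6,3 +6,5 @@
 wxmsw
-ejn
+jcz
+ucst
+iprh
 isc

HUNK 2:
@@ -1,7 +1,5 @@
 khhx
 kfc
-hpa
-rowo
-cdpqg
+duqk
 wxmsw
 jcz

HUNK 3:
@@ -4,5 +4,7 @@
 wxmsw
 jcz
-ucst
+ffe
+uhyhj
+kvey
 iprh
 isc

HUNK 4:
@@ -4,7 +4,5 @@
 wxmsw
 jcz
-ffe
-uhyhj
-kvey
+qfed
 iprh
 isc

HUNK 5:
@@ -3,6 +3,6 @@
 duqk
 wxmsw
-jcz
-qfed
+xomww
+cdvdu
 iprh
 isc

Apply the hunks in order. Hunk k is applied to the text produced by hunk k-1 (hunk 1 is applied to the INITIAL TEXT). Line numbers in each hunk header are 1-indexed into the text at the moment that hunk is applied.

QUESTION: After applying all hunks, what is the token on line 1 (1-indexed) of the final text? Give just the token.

Answer: khhx

Derivation:
Hunk 1: at line 6 remove [ejn] add [jcz,ucst,iprh] -> 10 lines: khhx kfc hpa rowo cdpqg wxmsw jcz ucst iprh isc
Hunk 2: at line 1 remove [hpa,rowo,cdpqg] add [duqk] -> 8 lines: khhx kfc duqk wxmsw jcz ucst iprh isc
Hunk 3: at line 4 remove [ucst] add [ffe,uhyhj,kvey] -> 10 lines: khhx kfc duqk wxmsw jcz ffe uhyhj kvey iprh isc
Hunk 4: at line 4 remove [ffe,uhyhj,kvey] add [qfed] -> 8 lines: khhx kfc duqk wxmsw jcz qfed iprh isc
Hunk 5: at line 3 remove [jcz,qfed] add [xomww,cdvdu] -> 8 lines: khhx kfc duqk wxmsw xomww cdvdu iprh isc
Final line 1: khhx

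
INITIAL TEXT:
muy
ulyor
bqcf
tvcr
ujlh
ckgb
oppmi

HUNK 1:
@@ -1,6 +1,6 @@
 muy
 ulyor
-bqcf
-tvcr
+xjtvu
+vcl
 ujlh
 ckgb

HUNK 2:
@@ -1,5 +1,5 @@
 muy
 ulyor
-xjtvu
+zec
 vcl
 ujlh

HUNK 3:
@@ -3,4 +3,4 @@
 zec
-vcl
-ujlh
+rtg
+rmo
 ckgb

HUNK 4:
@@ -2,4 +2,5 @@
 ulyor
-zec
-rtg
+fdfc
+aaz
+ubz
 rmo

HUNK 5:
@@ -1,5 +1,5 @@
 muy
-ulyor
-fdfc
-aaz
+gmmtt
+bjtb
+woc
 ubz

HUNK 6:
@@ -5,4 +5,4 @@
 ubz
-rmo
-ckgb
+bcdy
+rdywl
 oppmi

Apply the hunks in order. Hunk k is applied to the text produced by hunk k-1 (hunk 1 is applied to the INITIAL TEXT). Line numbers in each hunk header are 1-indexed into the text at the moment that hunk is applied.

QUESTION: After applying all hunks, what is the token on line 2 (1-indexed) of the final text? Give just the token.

Answer: gmmtt

Derivation:
Hunk 1: at line 1 remove [bqcf,tvcr] add [xjtvu,vcl] -> 7 lines: muy ulyor xjtvu vcl ujlh ckgb oppmi
Hunk 2: at line 1 remove [xjtvu] add [zec] -> 7 lines: muy ulyor zec vcl ujlh ckgb oppmi
Hunk 3: at line 3 remove [vcl,ujlh] add [rtg,rmo] -> 7 lines: muy ulyor zec rtg rmo ckgb oppmi
Hunk 4: at line 2 remove [zec,rtg] add [fdfc,aaz,ubz] -> 8 lines: muy ulyor fdfc aaz ubz rmo ckgb oppmi
Hunk 5: at line 1 remove [ulyor,fdfc,aaz] add [gmmtt,bjtb,woc] -> 8 lines: muy gmmtt bjtb woc ubz rmo ckgb oppmi
Hunk 6: at line 5 remove [rmo,ckgb] add [bcdy,rdywl] -> 8 lines: muy gmmtt bjtb woc ubz bcdy rdywl oppmi
Final line 2: gmmtt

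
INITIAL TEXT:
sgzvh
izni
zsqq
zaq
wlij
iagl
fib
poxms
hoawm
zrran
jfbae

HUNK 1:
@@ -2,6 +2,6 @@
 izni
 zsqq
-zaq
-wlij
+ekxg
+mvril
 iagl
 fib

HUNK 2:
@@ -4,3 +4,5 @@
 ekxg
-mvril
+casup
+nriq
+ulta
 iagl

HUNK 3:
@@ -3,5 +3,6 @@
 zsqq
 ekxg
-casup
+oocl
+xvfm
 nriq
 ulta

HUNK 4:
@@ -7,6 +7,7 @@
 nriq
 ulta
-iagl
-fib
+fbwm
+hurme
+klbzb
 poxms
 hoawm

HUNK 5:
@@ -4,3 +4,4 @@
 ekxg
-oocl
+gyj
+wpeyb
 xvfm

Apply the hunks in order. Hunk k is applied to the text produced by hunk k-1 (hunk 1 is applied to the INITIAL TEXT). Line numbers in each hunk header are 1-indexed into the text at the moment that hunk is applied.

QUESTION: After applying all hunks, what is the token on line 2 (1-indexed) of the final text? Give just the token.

Hunk 1: at line 2 remove [zaq,wlij] add [ekxg,mvril] -> 11 lines: sgzvh izni zsqq ekxg mvril iagl fib poxms hoawm zrran jfbae
Hunk 2: at line 4 remove [mvril] add [casup,nriq,ulta] -> 13 lines: sgzvh izni zsqq ekxg casup nriq ulta iagl fib poxms hoawm zrran jfbae
Hunk 3: at line 3 remove [casup] add [oocl,xvfm] -> 14 lines: sgzvh izni zsqq ekxg oocl xvfm nriq ulta iagl fib poxms hoawm zrran jfbae
Hunk 4: at line 7 remove [iagl,fib] add [fbwm,hurme,klbzb] -> 15 lines: sgzvh izni zsqq ekxg oocl xvfm nriq ulta fbwm hurme klbzb poxms hoawm zrran jfbae
Hunk 5: at line 4 remove [oocl] add [gyj,wpeyb] -> 16 lines: sgzvh izni zsqq ekxg gyj wpeyb xvfm nriq ulta fbwm hurme klbzb poxms hoawm zrran jfbae
Final line 2: izni

Answer: izni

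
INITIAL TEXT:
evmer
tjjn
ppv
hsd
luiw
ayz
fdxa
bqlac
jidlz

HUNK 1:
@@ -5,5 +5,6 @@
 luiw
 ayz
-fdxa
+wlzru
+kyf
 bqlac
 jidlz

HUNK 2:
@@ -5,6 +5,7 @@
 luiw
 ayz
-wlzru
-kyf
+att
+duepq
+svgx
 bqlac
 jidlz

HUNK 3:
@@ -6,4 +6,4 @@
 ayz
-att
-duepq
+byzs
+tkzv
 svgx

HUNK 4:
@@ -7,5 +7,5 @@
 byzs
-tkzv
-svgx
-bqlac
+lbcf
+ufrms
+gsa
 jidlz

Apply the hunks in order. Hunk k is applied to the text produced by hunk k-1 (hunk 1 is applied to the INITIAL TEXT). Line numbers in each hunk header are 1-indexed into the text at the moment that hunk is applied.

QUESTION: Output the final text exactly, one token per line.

Hunk 1: at line 5 remove [fdxa] add [wlzru,kyf] -> 10 lines: evmer tjjn ppv hsd luiw ayz wlzru kyf bqlac jidlz
Hunk 2: at line 5 remove [wlzru,kyf] add [att,duepq,svgx] -> 11 lines: evmer tjjn ppv hsd luiw ayz att duepq svgx bqlac jidlz
Hunk 3: at line 6 remove [att,duepq] add [byzs,tkzv] -> 11 lines: evmer tjjn ppv hsd luiw ayz byzs tkzv svgx bqlac jidlz
Hunk 4: at line 7 remove [tkzv,svgx,bqlac] add [lbcf,ufrms,gsa] -> 11 lines: evmer tjjn ppv hsd luiw ayz byzs lbcf ufrms gsa jidlz

Answer: evmer
tjjn
ppv
hsd
luiw
ayz
byzs
lbcf
ufrms
gsa
jidlz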